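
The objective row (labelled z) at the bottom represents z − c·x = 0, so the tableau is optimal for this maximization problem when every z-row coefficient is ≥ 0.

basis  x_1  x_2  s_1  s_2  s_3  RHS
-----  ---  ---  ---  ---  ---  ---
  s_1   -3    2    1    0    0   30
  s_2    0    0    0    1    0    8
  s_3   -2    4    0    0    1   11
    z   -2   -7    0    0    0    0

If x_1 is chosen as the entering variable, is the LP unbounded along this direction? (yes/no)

Every constraint-row entry in column x_1 is ≤ 0, so increasing x_1 is unbounded.

yes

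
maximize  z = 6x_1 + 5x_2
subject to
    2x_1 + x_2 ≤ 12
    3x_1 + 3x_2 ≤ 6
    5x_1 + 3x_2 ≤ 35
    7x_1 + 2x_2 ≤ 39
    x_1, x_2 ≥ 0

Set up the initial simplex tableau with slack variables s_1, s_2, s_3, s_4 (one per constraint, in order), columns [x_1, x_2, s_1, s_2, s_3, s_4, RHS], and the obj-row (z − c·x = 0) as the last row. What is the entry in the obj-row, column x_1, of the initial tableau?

The obj-row carries the negated objective coefficients: the x_1 entry is -6.

-6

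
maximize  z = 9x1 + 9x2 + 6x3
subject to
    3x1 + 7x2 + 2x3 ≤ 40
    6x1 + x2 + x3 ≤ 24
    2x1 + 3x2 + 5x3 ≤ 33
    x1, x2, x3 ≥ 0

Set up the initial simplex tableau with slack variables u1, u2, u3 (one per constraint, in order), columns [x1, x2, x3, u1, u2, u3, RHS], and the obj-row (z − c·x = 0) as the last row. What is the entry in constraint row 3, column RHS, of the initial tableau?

The RHS of constraint 3 is b_3 = 33.

33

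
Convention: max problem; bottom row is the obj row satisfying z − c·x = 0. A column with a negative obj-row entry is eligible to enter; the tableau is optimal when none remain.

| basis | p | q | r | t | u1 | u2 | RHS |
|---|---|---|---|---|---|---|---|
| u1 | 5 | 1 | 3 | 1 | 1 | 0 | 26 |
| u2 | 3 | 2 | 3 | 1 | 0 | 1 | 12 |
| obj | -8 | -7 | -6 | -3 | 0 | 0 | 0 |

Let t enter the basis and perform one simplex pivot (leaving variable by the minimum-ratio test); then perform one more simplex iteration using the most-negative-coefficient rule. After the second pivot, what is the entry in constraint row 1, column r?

Ratio test on column t — row 1: 26/1 = 26; row 2: 12/1 = 12. Minimum is 12 at row 2 (u2 leaves); pivot element 1.
Divide row 2 by 1; eliminate column t from the other rows.
Second iteration: most negative obj-row entry is -1 in column q, so q enters.
Ratio test on column q — row 1: entry -1 ≤ 0; row 2: 12/2 = 6. Minimum is 6 at row 2 (t leaves); pivot element 2.
Divide row 2 by 2; eliminate column q from the other rows.
After both pivots, the entry at constraint row 1, column r is 3/2.

3/2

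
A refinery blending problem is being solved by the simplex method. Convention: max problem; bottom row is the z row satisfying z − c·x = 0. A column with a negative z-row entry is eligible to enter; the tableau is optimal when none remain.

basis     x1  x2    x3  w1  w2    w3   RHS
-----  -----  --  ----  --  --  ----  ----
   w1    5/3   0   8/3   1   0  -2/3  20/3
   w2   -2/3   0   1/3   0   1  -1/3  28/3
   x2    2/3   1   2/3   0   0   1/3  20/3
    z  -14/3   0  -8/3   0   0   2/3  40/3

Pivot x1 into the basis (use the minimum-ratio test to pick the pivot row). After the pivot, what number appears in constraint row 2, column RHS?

Ratio test on column x1 — row 1: (20/3)/(5/3) = 4; row 2: entry -2/3 ≤ 0; row 3: (20/3)/(2/3) = 10. Minimum is 4 at row 1 (w1 leaves); pivot element 5/3.
Divide row 1 by 5/3; eliminate column x1 from the other rows.
Row 2 update in column RHS: 28/3 − (-2/3)·4 = 12.

12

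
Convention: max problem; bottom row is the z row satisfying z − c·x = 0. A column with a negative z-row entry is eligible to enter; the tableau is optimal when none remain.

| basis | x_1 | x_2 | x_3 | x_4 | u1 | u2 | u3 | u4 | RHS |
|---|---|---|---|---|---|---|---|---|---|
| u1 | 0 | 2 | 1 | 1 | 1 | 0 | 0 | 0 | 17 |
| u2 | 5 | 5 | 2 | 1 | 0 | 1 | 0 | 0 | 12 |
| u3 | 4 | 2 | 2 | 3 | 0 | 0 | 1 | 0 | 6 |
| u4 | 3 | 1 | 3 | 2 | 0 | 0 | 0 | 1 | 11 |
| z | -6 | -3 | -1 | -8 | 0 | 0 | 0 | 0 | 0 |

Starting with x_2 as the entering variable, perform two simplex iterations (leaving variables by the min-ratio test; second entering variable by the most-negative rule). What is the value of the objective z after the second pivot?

Ratio test on column x_2 — row 1: 17/2 = 17/2; row 2: 12/5 = 12/5; row 3: 6/2 = 3; row 4: 11/1 = 11. Minimum is 12/5 at row 2 (u2 leaves); pivot element 5.
Pivot on row 2; the z-row RHS becomes 0 − (-3)·(12/5) = 36/5.
Next entering variable (most negative z-row entry -37/5): x_4.
Ratio test on column x_4 — row 1: (61/5)/(3/5) = 61/3; row 2: (12/5)/(1/5) = 12; row 3: (6/5)/(13/5) = 6/13; row 4: (43/5)/(9/5) = 43/9. Minimum is 6/13 at row 3 (u3 leaves); pivot element 13/5.
After the second pivot the z-row RHS is 36/5 − (-37/5)·(6/13) = 138/13.

138/13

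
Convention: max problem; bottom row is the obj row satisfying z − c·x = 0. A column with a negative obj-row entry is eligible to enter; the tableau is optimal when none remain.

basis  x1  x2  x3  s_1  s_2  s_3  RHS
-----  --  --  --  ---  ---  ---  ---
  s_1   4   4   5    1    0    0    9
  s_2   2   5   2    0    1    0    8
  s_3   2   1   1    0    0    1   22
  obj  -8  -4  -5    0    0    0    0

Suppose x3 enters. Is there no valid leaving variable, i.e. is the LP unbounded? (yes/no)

no

Column x3 has positive entries in row(s) 1, 2, 3, so the ratio test bounds it — not unbounded.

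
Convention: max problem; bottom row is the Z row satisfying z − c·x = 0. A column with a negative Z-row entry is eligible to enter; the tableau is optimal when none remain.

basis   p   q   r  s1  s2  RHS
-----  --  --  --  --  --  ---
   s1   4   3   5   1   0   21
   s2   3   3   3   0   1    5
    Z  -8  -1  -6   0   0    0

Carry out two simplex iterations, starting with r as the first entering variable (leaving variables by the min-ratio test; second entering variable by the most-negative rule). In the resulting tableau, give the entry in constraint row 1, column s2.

Ratio test on column r — row 1: 21/5 = 21/5; row 2: 5/3 = 5/3. Minimum is 5/3 at row 2 (s2 leaves); pivot element 3.
Divide row 2 by 3; eliminate column r from the other rows.
Second iteration: most negative Z-row entry is -2 in column p, so p enters.
Ratio test on column p — row 1: entry -1 ≤ 0; row 2: (5/3)/1 = 5/3. Minimum is 5/3 at row 2 (r leaves); pivot element 1.
Divide row 2 by 1; eliminate column p from the other rows.
After both pivots, the entry at constraint row 1, column s2 is -4/3.

-4/3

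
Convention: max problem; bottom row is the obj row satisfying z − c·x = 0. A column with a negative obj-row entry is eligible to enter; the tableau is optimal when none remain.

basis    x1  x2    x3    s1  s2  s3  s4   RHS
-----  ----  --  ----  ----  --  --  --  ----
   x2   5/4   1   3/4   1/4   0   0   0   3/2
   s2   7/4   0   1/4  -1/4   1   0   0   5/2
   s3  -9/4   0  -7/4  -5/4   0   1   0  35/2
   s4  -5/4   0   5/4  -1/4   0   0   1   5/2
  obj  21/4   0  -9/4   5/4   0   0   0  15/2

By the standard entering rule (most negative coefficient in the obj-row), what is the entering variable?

Negative obj-row entries: x3: -9/4.
The most negative is -9/4 in column x3, so x3 enters.

x3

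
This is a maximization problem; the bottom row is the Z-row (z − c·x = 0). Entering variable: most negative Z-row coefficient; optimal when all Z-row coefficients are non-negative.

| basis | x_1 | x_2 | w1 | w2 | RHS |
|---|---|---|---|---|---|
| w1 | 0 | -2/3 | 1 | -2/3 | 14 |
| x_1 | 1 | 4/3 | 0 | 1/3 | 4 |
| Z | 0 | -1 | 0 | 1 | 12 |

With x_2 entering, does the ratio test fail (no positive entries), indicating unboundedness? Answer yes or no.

no

Column x_2 has positive entries in row(s) 2, so the ratio test bounds it — not unbounded.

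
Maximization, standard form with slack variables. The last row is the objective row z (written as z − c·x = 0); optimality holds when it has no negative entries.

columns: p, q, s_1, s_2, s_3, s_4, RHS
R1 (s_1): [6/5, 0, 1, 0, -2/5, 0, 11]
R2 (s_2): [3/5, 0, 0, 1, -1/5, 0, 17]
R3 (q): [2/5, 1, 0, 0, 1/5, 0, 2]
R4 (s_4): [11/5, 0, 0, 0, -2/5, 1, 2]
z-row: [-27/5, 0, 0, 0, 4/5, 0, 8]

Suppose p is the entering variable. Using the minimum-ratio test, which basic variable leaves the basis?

Column p entries and ratios — s_1: 11/(6/5) = 55/6; s_2: 17/(3/5) = 85/3; q: 2/(2/5) = 5; s_4: 2/(11/5) = 10/11.
Smallest ratio is 10/11 in the row of s_4, so s_4 leaves.

s_4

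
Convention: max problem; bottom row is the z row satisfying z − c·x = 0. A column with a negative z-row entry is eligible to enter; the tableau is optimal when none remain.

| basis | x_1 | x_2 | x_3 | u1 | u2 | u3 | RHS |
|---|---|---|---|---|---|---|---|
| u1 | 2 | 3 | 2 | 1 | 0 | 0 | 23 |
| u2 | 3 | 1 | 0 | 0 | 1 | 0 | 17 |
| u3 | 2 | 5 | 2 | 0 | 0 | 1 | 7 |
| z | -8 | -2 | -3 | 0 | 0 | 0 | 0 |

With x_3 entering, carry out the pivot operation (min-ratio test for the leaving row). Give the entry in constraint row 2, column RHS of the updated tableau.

Ratio test on column x_3 — row 1: 23/2 = 23/2; row 2: entry 0 ≤ 0; row 3: 7/2 = 7/2. Minimum is 7/2 at row 3 (u3 leaves); pivot element 2.
Divide row 3 by 2; eliminate column x_3 from the other rows.
Row 2 update in column RHS: 17 − 0·(7/2) = 17.

17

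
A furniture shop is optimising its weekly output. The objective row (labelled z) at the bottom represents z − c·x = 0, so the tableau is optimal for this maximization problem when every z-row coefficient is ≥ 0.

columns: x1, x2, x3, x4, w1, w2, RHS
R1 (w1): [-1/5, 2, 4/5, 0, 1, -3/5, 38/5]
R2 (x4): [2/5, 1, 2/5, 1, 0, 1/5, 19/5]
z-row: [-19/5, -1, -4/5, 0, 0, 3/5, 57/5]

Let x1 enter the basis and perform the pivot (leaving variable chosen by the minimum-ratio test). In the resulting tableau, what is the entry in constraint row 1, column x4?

1/2

Ratio test on column x1 — row 1: entry -1/5 ≤ 0; row 2: (19/5)/(2/5) = 19/2. Minimum is 19/2 at row 2 (x4 leaves); pivot element 2/5.
Divide row 2 by 2/5; eliminate column x1 from the other rows.
Row 1 update in column x4: 0 − (-1/5)·(5/2) = 1/2.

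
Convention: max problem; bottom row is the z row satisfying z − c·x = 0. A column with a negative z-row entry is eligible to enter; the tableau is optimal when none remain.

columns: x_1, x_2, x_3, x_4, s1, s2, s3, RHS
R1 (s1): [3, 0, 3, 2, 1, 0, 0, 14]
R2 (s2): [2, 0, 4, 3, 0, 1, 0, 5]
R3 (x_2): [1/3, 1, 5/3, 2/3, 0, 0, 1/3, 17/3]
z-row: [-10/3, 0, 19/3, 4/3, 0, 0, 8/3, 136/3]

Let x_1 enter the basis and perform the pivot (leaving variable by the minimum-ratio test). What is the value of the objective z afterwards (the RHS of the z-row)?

Ratio test on column x_1 — row 1: 14/3 = 14/3; row 2: 5/2 = 5/2; row 3: (17/3)/(1/3) = 17. Minimum is 5/2 at row 2 (s2 leaves); pivot element 2.
Pivot on row 2; the z-row RHS becomes 136/3 − (-10/3)·(5/2) = 161/3.

161/3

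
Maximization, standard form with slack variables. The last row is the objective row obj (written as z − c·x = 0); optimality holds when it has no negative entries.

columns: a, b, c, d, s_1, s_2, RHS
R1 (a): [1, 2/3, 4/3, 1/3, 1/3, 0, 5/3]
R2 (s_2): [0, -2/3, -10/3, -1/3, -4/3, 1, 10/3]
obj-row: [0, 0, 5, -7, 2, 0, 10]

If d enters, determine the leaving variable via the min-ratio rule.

Column d entries and ratios — a: (5/3)/(1/3) = 5; s_2: -1/3 ≤ 0, skip.
Smallest ratio is 5 in the row of a, so a leaves.

a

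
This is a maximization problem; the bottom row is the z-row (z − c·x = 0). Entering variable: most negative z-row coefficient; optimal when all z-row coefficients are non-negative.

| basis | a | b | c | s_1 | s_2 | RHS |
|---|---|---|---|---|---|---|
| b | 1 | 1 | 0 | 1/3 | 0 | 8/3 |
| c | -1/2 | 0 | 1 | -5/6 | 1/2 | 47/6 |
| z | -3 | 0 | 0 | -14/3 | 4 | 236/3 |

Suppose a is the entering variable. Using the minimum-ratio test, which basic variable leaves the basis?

b

Column a entries and ratios — b: (8/3)/1 = 8/3; c: -1/2 ≤ 0, skip.
Smallest ratio is 8/3 in the row of b, so b leaves.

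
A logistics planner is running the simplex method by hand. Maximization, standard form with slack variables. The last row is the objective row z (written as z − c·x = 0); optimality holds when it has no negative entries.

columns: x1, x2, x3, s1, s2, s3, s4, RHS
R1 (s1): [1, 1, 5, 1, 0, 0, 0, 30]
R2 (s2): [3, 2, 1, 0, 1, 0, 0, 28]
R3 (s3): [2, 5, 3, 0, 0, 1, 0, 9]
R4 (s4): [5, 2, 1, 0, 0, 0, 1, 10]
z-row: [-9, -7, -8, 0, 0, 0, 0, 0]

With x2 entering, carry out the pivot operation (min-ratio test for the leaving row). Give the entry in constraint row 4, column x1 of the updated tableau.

Ratio test on column x2 — row 1: 30/1 = 30; row 2: 28/2 = 14; row 3: 9/5 = 9/5; row 4: 10/2 = 5. Minimum is 9/5 at row 3 (s3 leaves); pivot element 5.
Divide row 3 by 5; eliminate column x2 from the other rows.
Row 4 update in column x1: 5 − 2·(2/5) = 21/5.

21/5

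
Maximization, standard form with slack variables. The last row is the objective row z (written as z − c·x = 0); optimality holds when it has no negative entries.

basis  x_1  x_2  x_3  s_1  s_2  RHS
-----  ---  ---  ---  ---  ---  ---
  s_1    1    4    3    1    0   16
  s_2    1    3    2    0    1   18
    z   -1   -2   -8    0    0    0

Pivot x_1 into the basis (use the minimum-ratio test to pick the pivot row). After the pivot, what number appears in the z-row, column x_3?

-5

Ratio test on column x_1 — row 1: 16/1 = 16; row 2: 18/1 = 18. Minimum is 16 at row 1 (s_1 leaves); pivot element 1.
Divide row 1 by 1; eliminate column x_1 from the other rows.
z-row update in column x_3: -8 − (-1)·3 = -5.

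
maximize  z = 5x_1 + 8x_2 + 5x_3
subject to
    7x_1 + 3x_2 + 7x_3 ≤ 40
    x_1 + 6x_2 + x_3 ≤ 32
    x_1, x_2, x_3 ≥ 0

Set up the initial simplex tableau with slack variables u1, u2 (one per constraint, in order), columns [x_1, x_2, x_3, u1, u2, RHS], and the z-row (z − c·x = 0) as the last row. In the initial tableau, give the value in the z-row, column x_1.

The z-row carries the negated objective coefficients: the x_1 entry is -5.

-5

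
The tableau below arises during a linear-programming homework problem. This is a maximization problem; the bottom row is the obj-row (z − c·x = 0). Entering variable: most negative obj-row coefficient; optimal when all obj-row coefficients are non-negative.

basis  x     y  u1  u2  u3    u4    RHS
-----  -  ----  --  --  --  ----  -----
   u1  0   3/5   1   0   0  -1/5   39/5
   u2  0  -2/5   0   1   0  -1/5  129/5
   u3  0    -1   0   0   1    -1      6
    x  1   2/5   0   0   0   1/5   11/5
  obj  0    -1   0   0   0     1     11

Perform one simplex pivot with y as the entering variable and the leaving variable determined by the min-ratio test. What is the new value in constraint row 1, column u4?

Ratio test on column y — row 1: (39/5)/(3/5) = 13; row 2: entry -2/5 ≤ 0; row 3: entry -1 ≤ 0; row 4: (11/5)/(2/5) = 11/2. Minimum is 11/2 at row 4 (x leaves); pivot element 2/5.
Divide row 4 by 2/5; eliminate column y from the other rows.
Row 1 update in column u4: -1/5 − (3/5)·(1/2) = -1/2.

-1/2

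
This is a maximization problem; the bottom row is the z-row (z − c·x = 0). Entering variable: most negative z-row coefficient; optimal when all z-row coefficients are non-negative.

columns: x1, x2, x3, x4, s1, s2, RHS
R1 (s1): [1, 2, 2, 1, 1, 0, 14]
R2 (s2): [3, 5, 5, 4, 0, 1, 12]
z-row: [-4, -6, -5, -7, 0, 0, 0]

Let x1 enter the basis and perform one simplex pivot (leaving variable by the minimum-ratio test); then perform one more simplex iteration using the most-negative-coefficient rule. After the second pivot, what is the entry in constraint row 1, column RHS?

11

Ratio test on column x1 — row 1: 14/1 = 14; row 2: 12/3 = 4. Minimum is 4 at row 2 (s2 leaves); pivot element 3.
Divide row 2 by 3; eliminate column x1 from the other rows.
Second iteration: most negative z-row entry is -5/3 in column x4, so x4 enters.
Ratio test on column x4 — row 1: entry -1/3 ≤ 0; row 2: 4/(4/3) = 3. Minimum is 3 at row 2 (x1 leaves); pivot element 4/3.
Divide row 2 by 4/3; eliminate column x4 from the other rows.
After both pivots, the entry at constraint row 1, column RHS is 11.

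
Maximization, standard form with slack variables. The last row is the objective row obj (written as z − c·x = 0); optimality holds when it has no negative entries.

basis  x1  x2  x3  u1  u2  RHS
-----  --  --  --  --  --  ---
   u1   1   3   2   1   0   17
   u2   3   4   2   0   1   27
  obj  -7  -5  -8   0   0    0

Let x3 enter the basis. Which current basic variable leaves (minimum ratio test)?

Column x3 entries and ratios — u1: 17/2 = 17/2; u2: 27/2 = 27/2.
Smallest ratio is 17/2 in the row of u1, so u1 leaves.

u1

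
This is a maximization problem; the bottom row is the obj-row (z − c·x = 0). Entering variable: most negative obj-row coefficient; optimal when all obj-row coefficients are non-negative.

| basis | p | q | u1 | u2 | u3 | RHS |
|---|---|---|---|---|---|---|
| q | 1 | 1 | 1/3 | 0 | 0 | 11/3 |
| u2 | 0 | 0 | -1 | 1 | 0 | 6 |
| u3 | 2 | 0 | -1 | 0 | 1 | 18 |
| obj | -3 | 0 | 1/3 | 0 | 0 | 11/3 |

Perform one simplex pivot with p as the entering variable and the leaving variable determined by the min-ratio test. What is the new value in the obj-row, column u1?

4/3

Ratio test on column p — row 1: (11/3)/1 = 11/3; row 2: entry 0 ≤ 0; row 3: 18/2 = 9. Minimum is 11/3 at row 1 (q leaves); pivot element 1.
Divide row 1 by 1; eliminate column p from the other rows.
obj-row update in column u1: 1/3 − (-3)·(1/3) = 4/3.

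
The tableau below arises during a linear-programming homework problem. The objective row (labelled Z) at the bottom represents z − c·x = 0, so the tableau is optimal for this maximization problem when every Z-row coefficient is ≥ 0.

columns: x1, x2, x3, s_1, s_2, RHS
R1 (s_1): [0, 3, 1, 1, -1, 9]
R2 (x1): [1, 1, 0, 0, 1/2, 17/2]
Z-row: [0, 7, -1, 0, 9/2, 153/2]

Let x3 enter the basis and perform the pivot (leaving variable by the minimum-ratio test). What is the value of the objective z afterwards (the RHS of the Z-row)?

Ratio test on column x3 — row 1: 9/1 = 9; row 2: entry 0 ≤ 0. Minimum is 9 at row 1 (s_1 leaves); pivot element 1.
Pivot on row 1; the Z-row RHS becomes 153/2 − (-1)·9 = 171/2.

171/2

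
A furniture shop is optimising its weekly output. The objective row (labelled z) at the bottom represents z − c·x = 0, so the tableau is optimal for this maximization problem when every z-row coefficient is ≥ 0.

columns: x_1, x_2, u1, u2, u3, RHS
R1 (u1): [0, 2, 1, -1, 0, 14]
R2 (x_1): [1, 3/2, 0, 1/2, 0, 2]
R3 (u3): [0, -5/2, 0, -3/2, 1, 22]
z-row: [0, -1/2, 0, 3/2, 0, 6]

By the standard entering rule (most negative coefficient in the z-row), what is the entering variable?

Negative z-row entries: x_2: -1/2.
The most negative is -1/2 in column x_2, so x_2 enters.

x_2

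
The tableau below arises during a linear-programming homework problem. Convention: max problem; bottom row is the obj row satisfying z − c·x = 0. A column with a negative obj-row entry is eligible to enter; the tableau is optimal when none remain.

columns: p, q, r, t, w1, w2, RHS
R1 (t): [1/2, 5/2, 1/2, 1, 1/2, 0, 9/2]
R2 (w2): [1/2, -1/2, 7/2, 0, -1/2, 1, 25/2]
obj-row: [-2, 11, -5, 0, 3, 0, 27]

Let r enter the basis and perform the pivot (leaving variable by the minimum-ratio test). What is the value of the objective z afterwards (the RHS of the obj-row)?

314/7

Ratio test on column r — row 1: (9/2)/(1/2) = 9; row 2: (25/2)/(7/2) = 25/7. Minimum is 25/7 at row 2 (w2 leaves); pivot element 7/2.
Pivot on row 2; the obj-row RHS becomes 27 − (-5)·(25/7) = 314/7.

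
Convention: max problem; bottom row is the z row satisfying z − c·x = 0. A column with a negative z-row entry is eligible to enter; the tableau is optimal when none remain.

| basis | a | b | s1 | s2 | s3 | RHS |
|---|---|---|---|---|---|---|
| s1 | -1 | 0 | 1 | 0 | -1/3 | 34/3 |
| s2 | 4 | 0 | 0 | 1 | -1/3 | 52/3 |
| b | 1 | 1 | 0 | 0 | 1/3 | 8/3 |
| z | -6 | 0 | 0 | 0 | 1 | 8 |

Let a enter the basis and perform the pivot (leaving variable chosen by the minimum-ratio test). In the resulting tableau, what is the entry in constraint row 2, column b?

-4

Ratio test on column a — row 1: entry -1 ≤ 0; row 2: (52/3)/4 = 13/3; row 3: (8/3)/1 = 8/3. Minimum is 8/3 at row 3 (b leaves); pivot element 1.
Divide row 3 by 1; eliminate column a from the other rows.
Row 2 update in column b: 0 − 4·1 = -4.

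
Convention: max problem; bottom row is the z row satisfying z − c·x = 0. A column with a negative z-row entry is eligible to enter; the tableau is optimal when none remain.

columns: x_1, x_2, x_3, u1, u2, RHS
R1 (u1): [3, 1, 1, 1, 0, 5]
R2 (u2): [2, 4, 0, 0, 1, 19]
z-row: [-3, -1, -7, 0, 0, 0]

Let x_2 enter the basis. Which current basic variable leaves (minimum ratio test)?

Column x_2 entries and ratios — u1: 5/1 = 5; u2: 19/4 = 19/4.
Smallest ratio is 19/4 in the row of u2, so u2 leaves.

u2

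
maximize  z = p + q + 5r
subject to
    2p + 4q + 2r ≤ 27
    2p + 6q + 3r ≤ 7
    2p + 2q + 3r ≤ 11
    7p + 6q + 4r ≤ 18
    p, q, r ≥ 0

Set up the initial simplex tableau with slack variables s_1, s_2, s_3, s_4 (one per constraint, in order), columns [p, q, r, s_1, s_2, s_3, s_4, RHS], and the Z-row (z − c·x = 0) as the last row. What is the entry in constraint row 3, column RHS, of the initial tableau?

11

The RHS of constraint 3 is b_3 = 11.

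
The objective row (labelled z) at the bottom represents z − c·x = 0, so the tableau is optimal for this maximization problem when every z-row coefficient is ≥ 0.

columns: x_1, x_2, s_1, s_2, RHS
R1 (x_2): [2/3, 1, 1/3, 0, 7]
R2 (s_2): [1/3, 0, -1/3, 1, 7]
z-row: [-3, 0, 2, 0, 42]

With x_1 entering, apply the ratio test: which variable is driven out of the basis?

Column x_1 entries and ratios — x_2: 7/(2/3) = 21/2; s_2: 7/(1/3) = 21.
Smallest ratio is 21/2 in the row of x_2, so x_2 leaves.

x_2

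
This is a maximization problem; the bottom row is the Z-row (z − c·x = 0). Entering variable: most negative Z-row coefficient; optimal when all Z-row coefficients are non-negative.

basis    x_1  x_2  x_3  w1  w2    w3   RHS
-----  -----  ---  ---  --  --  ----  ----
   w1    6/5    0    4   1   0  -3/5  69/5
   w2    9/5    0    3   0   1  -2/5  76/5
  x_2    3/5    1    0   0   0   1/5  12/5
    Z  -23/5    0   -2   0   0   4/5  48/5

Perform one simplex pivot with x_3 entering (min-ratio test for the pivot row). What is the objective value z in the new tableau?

33/2

Ratio test on column x_3 — row 1: (69/5)/4 = 69/20; row 2: (76/5)/3 = 76/15; row 3: entry 0 ≤ 0. Minimum is 69/20 at row 1 (w1 leaves); pivot element 4.
Pivot on row 1; the Z-row RHS becomes 48/5 − (-2)·(69/20) = 33/2.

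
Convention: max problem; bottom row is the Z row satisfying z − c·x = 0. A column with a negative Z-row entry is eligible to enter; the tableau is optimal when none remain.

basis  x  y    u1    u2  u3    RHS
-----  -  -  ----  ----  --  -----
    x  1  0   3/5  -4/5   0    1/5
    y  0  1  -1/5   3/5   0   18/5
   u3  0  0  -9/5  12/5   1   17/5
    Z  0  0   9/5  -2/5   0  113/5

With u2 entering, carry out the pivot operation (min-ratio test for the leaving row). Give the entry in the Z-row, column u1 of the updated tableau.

Ratio test on column u2 — row 1: entry -4/5 ≤ 0; row 2: (18/5)/(3/5) = 6; row 3: (17/5)/(12/5) = 17/12. Minimum is 17/12 at row 3 (u3 leaves); pivot element 12/5.
Divide row 3 by 12/5; eliminate column u2 from the other rows.
Z-row update in column u1: 9/5 − (-2/5)·(-3/4) = 3/2.

3/2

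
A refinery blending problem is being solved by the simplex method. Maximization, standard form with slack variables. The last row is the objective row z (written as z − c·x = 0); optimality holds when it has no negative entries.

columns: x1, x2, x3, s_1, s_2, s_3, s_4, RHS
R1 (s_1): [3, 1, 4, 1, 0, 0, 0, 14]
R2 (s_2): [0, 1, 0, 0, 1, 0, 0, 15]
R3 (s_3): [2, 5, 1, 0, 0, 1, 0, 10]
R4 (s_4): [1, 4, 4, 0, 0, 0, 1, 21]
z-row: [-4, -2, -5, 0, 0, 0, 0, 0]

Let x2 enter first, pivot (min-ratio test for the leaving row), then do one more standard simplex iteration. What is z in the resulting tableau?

Ratio test on column x2 — row 1: 14/1 = 14; row 2: 15/1 = 15; row 3: 10/5 = 2; row 4: 21/4 = 21/4. Minimum is 2 at row 3 (s_3 leaves); pivot element 5.
Pivot on row 3; the z-row RHS becomes 0 − (-2)·2 = 4.
Next entering variable (most negative z-row entry -23/5): x3.
Ratio test on column x3 — row 1: 12/(19/5) = 60/19; row 2: entry -1/5 ≤ 0; row 3: 2/(1/5) = 10; row 4: 13/(16/5) = 65/16. Minimum is 60/19 at row 1 (s_1 leaves); pivot element 19/5.
After the second pivot the z-row RHS is 4 − (-23/5)·(60/19) = 352/19.

352/19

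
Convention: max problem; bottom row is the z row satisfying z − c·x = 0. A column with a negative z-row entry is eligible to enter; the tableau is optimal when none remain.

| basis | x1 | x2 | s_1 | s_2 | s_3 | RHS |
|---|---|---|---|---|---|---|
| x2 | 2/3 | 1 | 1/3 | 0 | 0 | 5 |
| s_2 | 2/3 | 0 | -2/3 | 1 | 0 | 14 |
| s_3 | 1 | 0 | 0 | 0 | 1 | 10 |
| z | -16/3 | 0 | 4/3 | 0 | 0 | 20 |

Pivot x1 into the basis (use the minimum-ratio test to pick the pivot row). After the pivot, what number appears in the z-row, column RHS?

60

Ratio test on column x1 — row 1: 5/(2/3) = 15/2; row 2: 14/(2/3) = 21; row 3: 10/1 = 10. Minimum is 15/2 at row 1 (x2 leaves); pivot element 2/3.
Divide row 1 by 2/3; eliminate column x1 from the other rows.
z-row update in column RHS: 20 − (-16/3)·(15/2) = 60.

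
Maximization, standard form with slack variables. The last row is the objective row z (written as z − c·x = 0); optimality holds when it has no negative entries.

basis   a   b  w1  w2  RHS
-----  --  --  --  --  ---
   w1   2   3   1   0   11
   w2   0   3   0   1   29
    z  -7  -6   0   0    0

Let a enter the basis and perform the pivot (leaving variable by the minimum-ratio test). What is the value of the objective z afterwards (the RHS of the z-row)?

77/2

Ratio test on column a — row 1: 11/2 = 11/2; row 2: entry 0 ≤ 0. Minimum is 11/2 at row 1 (w1 leaves); pivot element 2.
Pivot on row 1; the z-row RHS becomes 0 − (-7)·(11/2) = 77/2.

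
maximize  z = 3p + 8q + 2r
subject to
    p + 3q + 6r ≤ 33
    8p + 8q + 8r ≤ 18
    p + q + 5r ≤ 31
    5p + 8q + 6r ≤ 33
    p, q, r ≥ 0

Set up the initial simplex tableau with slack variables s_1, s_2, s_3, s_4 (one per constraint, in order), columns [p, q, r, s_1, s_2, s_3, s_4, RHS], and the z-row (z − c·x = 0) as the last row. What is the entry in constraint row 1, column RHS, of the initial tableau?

33

The RHS of constraint 1 is b_1 = 33.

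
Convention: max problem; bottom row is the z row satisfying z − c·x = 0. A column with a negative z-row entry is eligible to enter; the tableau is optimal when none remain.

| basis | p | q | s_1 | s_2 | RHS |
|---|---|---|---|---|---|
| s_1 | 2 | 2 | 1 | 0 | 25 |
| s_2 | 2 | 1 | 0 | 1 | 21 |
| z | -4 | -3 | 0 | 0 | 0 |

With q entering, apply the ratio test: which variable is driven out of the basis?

Column q entries and ratios — s_1: 25/2 = 25/2; s_2: 21/1 = 21.
Smallest ratio is 25/2 in the row of s_1, so s_1 leaves.

s_1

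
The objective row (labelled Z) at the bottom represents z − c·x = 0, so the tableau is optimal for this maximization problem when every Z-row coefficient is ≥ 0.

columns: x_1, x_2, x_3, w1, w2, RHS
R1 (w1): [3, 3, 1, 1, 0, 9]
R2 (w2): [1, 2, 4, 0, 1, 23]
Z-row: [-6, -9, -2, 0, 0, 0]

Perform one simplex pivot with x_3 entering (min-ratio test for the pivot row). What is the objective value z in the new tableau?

23/2

Ratio test on column x_3 — row 1: 9/1 = 9; row 2: 23/4 = 23/4. Minimum is 23/4 at row 2 (w2 leaves); pivot element 4.
Pivot on row 2; the Z-row RHS becomes 0 − (-2)·(23/4) = 23/2.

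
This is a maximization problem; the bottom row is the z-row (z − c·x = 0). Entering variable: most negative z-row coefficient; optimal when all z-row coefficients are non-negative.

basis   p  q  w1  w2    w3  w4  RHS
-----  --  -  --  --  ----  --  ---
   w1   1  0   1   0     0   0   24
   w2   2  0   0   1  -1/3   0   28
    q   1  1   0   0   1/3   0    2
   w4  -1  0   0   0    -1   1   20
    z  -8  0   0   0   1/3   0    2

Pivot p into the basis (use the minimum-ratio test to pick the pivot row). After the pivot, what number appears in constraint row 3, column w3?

Ratio test on column p — row 1: 24/1 = 24; row 2: 28/2 = 14; row 3: 2/1 = 2; row 4: entry -1 ≤ 0. Minimum is 2 at row 3 (q leaves); pivot element 1.
Divide row 3 by 1; eliminate column p from the other rows.
In the new row 3, the w3 entry is the old entry divided by the pivot: (1/3)/1 = 1/3.

1/3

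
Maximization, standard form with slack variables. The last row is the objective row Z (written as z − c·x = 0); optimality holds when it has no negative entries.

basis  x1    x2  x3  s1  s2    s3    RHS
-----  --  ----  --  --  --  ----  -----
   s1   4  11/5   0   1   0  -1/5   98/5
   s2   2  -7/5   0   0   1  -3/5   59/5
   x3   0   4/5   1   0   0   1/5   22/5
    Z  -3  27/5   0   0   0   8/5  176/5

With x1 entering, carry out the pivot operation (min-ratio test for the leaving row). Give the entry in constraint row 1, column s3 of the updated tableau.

Ratio test on column x1 — row 1: (98/5)/4 = 49/10; row 2: (59/5)/2 = 59/10; row 3: entry 0 ≤ 0. Minimum is 49/10 at row 1 (s1 leaves); pivot element 4.
Divide row 1 by 4; eliminate column x1 from the other rows.
In the new row 1, the s3 entry is the old entry divided by the pivot: (-1/5)/4 = -1/20.

-1/20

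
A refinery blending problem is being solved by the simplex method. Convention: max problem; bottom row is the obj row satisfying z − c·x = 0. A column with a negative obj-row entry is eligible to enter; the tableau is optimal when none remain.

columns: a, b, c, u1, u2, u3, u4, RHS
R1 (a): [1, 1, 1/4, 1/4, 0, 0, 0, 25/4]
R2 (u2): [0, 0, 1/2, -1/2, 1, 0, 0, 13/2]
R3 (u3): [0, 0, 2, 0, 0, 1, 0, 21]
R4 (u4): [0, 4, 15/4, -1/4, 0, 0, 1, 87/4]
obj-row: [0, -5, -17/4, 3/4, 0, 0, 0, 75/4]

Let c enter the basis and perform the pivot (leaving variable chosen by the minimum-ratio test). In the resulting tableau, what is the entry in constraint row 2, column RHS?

Ratio test on column c — row 1: (25/4)/(1/4) = 25; row 2: (13/2)/(1/2) = 13; row 3: 21/2 = 21/2; row 4: (87/4)/(15/4) = 29/5. Minimum is 29/5 at row 4 (u4 leaves); pivot element 15/4.
Divide row 4 by 15/4; eliminate column c from the other rows.
Row 2 update in column RHS: 13/2 − (1/2)·(29/5) = 18/5.

18/5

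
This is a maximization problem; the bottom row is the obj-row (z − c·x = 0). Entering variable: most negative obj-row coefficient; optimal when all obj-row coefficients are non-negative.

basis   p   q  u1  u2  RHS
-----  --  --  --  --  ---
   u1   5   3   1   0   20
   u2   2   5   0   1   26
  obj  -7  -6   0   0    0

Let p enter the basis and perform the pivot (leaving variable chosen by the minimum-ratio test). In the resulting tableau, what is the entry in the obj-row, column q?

Ratio test on column p — row 1: 20/5 = 4; row 2: 26/2 = 13. Minimum is 4 at row 1 (u1 leaves); pivot element 5.
Divide row 1 by 5; eliminate column p from the other rows.
obj-row update in column q: -6 − (-7)·(3/5) = -9/5.

-9/5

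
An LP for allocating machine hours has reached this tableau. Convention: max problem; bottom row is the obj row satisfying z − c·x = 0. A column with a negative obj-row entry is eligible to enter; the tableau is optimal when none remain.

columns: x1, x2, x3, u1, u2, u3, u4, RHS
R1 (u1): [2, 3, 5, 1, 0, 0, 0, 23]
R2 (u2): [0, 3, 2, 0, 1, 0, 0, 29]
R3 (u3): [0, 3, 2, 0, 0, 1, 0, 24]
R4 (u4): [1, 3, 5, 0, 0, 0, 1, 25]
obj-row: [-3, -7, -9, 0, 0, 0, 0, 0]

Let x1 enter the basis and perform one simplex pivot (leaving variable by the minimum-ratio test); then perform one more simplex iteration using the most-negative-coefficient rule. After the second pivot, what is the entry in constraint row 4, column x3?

0

Ratio test on column x1 — row 1: 23/2 = 23/2; row 2: entry 0 ≤ 0; row 3: entry 0 ≤ 0; row 4: 25/1 = 25. Minimum is 23/2 at row 1 (u1 leaves); pivot element 2.
Divide row 1 by 2; eliminate column x1 from the other rows.
Second iteration: most negative obj-row entry is -5/2 in column x2, so x2 enters.
Ratio test on column x2 — row 1: (23/2)/(3/2) = 23/3; row 2: 29/3 = 29/3; row 3: 24/3 = 8; row 4: (27/2)/(3/2) = 9. Minimum is 23/3 at row 1 (x1 leaves); pivot element 3/2.
Divide row 1 by 3/2; eliminate column x2 from the other rows.
After both pivots, the entry at constraint row 4, column x3 is 0.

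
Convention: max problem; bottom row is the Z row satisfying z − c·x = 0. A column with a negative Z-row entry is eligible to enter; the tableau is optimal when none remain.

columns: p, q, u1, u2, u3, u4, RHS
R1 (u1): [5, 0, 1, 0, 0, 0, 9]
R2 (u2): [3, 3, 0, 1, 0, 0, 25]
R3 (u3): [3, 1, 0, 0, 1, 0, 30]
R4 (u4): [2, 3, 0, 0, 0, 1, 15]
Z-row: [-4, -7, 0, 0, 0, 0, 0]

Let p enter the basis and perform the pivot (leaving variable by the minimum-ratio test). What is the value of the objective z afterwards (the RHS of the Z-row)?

Ratio test on column p — row 1: 9/5 = 9/5; row 2: 25/3 = 25/3; row 3: 30/3 = 10; row 4: 15/2 = 15/2. Minimum is 9/5 at row 1 (u1 leaves); pivot element 5.
Pivot on row 1; the Z-row RHS becomes 0 − (-4)·(9/5) = 36/5.

36/5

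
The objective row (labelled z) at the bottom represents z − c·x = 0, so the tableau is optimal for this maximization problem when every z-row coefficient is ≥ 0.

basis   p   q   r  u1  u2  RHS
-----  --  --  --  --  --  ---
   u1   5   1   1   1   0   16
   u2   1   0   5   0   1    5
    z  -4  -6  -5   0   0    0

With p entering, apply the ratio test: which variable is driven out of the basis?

u1

Column p entries and ratios — u1: 16/5 = 16/5; u2: 5/1 = 5.
Smallest ratio is 16/5 in the row of u1, so u1 leaves.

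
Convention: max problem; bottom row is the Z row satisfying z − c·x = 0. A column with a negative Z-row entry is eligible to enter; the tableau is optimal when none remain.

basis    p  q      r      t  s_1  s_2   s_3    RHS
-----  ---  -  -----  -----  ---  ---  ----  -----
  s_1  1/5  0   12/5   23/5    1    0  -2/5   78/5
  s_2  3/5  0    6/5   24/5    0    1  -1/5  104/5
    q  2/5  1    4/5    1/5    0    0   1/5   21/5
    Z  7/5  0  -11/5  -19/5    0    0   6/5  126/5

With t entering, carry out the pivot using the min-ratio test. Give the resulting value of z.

876/23

Ratio test on column t — row 1: (78/5)/(23/5) = 78/23; row 2: (104/5)/(24/5) = 13/3; row 3: (21/5)/(1/5) = 21. Minimum is 78/23 at row 1 (s_1 leaves); pivot element 23/5.
Pivot on row 1; the Z-row RHS becomes 126/5 − (-19/5)·(78/23) = 876/23.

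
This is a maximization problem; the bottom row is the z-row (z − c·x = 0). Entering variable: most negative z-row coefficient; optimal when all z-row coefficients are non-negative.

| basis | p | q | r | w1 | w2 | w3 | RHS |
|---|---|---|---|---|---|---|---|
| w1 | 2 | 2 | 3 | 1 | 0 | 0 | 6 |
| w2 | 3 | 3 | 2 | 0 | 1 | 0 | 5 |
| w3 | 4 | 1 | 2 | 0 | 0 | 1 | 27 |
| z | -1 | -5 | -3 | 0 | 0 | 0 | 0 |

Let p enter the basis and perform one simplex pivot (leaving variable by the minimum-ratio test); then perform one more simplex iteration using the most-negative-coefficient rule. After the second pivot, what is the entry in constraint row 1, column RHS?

8/3

Ratio test on column p — row 1: 6/2 = 3; row 2: 5/3 = 5/3; row 3: 27/4 = 27/4. Minimum is 5/3 at row 2 (w2 leaves); pivot element 3.
Divide row 2 by 3; eliminate column p from the other rows.
Second iteration: most negative z-row entry is -4 in column q, so q enters.
Ratio test on column q — row 1: entry 0 ≤ 0; row 2: (5/3)/1 = 5/3; row 3: entry -3 ≤ 0. Minimum is 5/3 at row 2 (p leaves); pivot element 1.
Divide row 2 by 1; eliminate column q from the other rows.
After both pivots, the entry at constraint row 1, column RHS is 8/3.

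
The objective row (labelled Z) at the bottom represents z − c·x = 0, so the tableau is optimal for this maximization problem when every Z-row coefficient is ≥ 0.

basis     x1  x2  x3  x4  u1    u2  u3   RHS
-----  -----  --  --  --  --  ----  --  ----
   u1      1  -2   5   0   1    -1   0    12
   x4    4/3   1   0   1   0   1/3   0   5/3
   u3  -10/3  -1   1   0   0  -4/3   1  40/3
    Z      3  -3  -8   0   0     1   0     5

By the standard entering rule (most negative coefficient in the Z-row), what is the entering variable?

x3

Negative Z-row entries: x2: -3, x3: -8.
The most negative is -8 in column x3, so x3 enters.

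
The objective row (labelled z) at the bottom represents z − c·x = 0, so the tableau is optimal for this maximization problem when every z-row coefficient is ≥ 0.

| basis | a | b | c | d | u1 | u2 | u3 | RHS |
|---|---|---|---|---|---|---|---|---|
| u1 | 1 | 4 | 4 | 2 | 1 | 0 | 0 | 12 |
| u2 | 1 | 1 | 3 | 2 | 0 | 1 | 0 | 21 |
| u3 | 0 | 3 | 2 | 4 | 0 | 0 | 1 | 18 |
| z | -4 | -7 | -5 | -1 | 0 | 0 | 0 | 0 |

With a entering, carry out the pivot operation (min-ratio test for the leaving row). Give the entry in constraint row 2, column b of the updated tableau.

Ratio test on column a — row 1: 12/1 = 12; row 2: 21/1 = 21; row 3: entry 0 ≤ 0. Minimum is 12 at row 1 (u1 leaves); pivot element 1.
Divide row 1 by 1; eliminate column a from the other rows.
Row 2 update in column b: 1 − 1·4 = -3.

-3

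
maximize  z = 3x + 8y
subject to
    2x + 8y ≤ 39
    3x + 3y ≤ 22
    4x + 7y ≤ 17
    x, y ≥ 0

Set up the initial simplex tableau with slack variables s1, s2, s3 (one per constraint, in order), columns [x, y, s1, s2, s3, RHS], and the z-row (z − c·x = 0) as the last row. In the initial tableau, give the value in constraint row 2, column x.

Constraint 2 has coefficient 3 on x.

3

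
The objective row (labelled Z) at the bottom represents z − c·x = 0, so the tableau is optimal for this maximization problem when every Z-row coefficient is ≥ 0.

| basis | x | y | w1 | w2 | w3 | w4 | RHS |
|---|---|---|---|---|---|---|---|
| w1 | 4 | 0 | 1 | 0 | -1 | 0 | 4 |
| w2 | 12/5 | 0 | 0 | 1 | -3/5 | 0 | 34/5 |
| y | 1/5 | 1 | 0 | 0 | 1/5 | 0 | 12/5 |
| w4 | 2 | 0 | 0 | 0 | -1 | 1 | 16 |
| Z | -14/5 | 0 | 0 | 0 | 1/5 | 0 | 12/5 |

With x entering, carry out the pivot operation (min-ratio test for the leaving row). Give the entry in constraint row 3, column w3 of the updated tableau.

1/4

Ratio test on column x — row 1: 4/4 = 1; row 2: (34/5)/(12/5) = 17/6; row 3: (12/5)/(1/5) = 12; row 4: 16/2 = 8. Minimum is 1 at row 1 (w1 leaves); pivot element 4.
Divide row 1 by 4; eliminate column x from the other rows.
Row 3 update in column w3: 1/5 − (1/5)·(-1/4) = 1/4.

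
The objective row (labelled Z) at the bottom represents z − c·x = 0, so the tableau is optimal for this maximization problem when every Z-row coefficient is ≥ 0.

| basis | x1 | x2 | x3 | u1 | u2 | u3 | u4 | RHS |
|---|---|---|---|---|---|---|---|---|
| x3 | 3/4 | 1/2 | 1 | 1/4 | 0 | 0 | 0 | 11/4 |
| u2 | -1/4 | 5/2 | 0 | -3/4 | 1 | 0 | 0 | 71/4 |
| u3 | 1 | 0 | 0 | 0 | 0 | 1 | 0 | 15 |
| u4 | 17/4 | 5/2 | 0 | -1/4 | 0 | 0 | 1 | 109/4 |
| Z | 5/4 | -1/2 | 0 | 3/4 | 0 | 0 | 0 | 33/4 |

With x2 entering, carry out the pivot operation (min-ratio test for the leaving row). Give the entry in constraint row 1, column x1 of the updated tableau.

Ratio test on column x2 — row 1: (11/4)/(1/2) = 11/2; row 2: (71/4)/(5/2) = 71/10; row 3: entry 0 ≤ 0; row 4: (109/4)/(5/2) = 109/10. Minimum is 11/2 at row 1 (x3 leaves); pivot element 1/2.
Divide row 1 by 1/2; eliminate column x2 from the other rows.
In the new row 1, the x1 entry is the old entry divided by the pivot: (3/4)/(1/2) = 3/2.

3/2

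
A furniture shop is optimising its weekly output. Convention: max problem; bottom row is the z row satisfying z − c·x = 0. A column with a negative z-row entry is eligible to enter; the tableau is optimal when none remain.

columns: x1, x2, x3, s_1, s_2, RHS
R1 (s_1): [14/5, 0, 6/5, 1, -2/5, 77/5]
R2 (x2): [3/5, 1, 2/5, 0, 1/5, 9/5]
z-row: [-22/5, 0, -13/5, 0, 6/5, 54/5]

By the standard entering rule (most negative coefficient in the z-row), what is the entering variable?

x1

Negative z-row entries: x1: -22/5, x3: -13/5.
The most negative is -22/5 in column x1, so x1 enters.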